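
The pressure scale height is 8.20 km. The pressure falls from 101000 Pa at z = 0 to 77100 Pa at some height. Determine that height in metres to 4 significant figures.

Invert the barometric formula: z = H ln(P₀/P).
P₀/P = 101000/77100 = 1.3100; ln(1.3100) = 0.27003.
z = 8200.0 × 0.27003 = 2214.2 m.

z ≈ 2214 m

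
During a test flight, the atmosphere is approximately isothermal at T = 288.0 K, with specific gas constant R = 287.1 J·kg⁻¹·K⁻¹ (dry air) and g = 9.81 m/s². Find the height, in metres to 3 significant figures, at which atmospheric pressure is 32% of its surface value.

z ≈ 9600 m

Scale height: H = RT/g = 287.1 × 288.0 / 9.81 = 8428.6 m.
Set P/P₀ = exp(−z/H) = 0.32, so z = −H ln(0.32).
−ln(0.32) = 1.1394; z = 8428.6 × 1.1394 = 9603.5 m.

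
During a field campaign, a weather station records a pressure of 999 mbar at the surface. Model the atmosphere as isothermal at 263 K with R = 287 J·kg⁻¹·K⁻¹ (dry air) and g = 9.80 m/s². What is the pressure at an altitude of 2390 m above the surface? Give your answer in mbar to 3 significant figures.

Scale height: H = RT/g = 287 × 263 / 9.80 = 7702.1 m.
Barometric formula: P = P₀ exp(−z/H).
z/H = 2390.0/7702.1 = 0.31030; exp(−0.31030) = 0.73323.
P = 999 × 0.73323 = 732.50 mbar.

P ≈ 732 mbar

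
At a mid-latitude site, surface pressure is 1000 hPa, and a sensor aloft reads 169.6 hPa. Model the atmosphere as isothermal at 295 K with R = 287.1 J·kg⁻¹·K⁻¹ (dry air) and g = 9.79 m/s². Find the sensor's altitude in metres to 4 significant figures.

Scale height: H = RT/g = 287.1 × 295 / 9.79 = 8651.1 m.
Invert the barometric formula: z = H ln(P₀/P).
P₀/P = 1000/169.6 = 5.8962; ln(5.8962) = 1.7743.
z = 8651.1 × 1.7743 = 15350 m.

z ≈ 15350 m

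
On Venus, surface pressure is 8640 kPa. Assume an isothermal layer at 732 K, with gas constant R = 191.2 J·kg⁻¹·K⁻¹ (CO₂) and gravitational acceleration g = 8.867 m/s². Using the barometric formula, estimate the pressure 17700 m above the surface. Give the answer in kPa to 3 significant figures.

Scale height: H = RT/g = 191.2 × 732 / 8.867 = 15784 m.
Barometric formula: P = P₀ exp(−z/H).
z/H = 17700/15784 = 1.1214; exp(−1.1214) = 0.32582.
P = 8640 × 0.32582 = 2815.1 kPa.

P ≈ 2820 kPa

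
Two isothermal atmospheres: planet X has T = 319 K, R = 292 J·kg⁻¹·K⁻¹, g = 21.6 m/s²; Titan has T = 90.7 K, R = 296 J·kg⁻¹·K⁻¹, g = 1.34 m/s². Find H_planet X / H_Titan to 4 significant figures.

H_planet X/H_Titan ≈ 0.2152

H = RT/g for each body.
H_planet X = 292 × 319 / 21.6 = 4312.4 m.
H_Titan = 296 × 90.7 / 1.34 = 20035 m.
H_planet X/H_Titan = 4312.4/20035 = 0.21524.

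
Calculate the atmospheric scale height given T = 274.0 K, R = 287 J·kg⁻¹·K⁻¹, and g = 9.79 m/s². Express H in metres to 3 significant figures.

H ≈ 8030 m

The scale height of an isothermal atmosphere is H = RT/g.
H = 287 × 274.0 / 9.79 = 78638/9.79 = 8032.5 m.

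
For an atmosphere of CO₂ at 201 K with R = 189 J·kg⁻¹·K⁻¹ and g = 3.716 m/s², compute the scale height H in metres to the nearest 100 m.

The scale height of an isothermal atmosphere is H = RT/g.
H = 189 × 201 / 3.716 = 37989/3.716 = 10223 m.

H ≈ 10200 m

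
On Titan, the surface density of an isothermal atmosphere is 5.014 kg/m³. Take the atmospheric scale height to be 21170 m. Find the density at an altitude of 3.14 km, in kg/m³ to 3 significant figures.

In an isothermal atmosphere, density decays like pressure: ρ = ρ₀ exp(−z/H).
z/H = 3140.0/21170 = 0.14832; exp(−0.14832) = 0.86216.
ρ = 5.014 × 0.86216 = 4.3229 kg/m³.

ρ ≈ 4.32 kg/m³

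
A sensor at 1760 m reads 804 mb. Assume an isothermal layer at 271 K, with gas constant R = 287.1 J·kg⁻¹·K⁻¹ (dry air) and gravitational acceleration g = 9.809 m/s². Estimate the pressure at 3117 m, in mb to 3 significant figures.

Scale height: H = RT/g = 287.1 × 271 / 9.809 = 7931.9 m.
Between two levels, P₂ = P₁ exp(−Δz/H) with Δz = z₂ − z₁.
Δz = 3117.0 − 1760.0 = 1357.0 m; Δz/H = 1357.0/7931.9 = 0.17108.
P₂ = 804 × exp(−0.17108) = 804 × 0.84275 = 677.57 mb.

P ≈ 678 mb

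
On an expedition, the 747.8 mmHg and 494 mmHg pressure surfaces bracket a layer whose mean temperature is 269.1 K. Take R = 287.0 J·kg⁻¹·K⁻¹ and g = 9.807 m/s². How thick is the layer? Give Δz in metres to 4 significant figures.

Δz ≈ 3265 m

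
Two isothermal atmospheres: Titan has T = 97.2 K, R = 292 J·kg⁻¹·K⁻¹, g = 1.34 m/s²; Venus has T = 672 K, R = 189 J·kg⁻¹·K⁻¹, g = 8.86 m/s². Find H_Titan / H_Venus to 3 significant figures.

H = RT/g for each body.
H_Titan = 292 × 97.2 / 1.34 = 21181 m.
H_Venus = 189 × 672 / 8.86 = 14335 m.
H_Titan/H_Venus = 21181/14335 = 1.4776.

H_Titan/H_Venus ≈ 1.48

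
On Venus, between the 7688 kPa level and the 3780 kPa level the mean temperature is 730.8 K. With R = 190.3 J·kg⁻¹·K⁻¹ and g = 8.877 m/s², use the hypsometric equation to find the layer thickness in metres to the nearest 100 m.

Hypsometric equation: Δz = (R T̄/g) ln(P₁/P₂).
R T̄/g = 190.3 × 730.8 / 8.877 = 15666 m.
ln(7688/3780) = ln(2.0339) = 0.70996.
Δz = 15666 × 0.70996 = 11122 m.

Δz ≈ 11100 m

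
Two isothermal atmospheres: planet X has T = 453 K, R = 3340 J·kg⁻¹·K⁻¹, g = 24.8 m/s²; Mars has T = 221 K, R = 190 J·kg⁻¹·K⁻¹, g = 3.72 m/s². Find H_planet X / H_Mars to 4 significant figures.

H_planet X/H_Mars ≈ 5.405

H = RT/g for each body.
H_planet X = 3340 × 453 / 24.8 = 61009 m.
H_Mars = 190 × 221 / 3.72 = 11288 m.
H_planet X/H_Mars = 61009/11288 = 5.4048.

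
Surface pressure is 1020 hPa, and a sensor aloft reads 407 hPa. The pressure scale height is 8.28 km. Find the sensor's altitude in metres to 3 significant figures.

z ≈ 7610 m

Invert the barometric formula: z = H ln(P₀/P).
P₀/P = 1020/407 = 2.5061; ln(2.5061) = 0.91873.
z = 8280.0 × 0.91873 = 7607.1 m.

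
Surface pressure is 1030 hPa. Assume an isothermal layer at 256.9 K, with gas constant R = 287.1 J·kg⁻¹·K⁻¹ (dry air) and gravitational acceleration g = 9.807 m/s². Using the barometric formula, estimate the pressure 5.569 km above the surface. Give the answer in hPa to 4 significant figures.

P ≈ 491.2 hPa

Scale height: H = RT/g = 287.1 × 256.9 / 9.807 = 7520.7 m.
Barometric formula: P = P₀ exp(−z/H).
z/H = 5569.0/7520.7 = 0.74049; exp(−0.74049) = 0.47688.
P = 1030 × 0.47688 = 491.19 hPa.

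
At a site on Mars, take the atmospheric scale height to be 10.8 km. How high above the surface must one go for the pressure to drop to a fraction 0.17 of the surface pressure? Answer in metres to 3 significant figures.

Set P/P₀ = exp(−z/H) = 0.17, so z = −H ln(0.17).
−ln(0.17) = 1.7720; z = 10800 × 1.7720 = 19138 m.

z ≈ 19100 m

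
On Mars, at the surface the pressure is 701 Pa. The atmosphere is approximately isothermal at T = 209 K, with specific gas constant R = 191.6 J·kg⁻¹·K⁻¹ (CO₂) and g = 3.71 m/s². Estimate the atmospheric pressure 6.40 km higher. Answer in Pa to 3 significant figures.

P ≈ 387 Pa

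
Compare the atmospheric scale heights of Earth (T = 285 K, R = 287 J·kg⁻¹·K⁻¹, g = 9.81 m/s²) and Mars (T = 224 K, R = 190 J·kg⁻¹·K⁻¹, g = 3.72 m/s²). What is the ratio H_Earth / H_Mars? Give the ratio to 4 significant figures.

H_Earth/H_Mars ≈ 0.7288

H = RT/g for each body.
H_Earth = 287 × 285 / 9.81 = 8337.9 m.
H_Mars = 190 × 224 / 3.72 = 11441 m.
H_Earth/H_Mars = 8337.9/11441 = 0.72877.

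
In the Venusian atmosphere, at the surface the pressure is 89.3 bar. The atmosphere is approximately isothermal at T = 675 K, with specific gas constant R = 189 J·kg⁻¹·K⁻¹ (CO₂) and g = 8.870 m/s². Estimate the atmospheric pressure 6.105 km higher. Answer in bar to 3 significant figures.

Scale height: H = RT/g = 189 × 675 / 8.870 = 14383 m.
Barometric formula: P = P₀ exp(−z/H).
z/H = 6105.0/14383 = 0.42446; exp(−0.42446) = 0.65412.
P = 89.3 × 0.65412 = 58.413 bar.

P ≈ 58.4 bar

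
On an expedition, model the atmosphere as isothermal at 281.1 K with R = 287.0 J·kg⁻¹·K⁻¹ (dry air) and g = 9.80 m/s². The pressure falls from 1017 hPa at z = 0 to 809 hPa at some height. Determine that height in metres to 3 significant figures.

z ≈ 1880 m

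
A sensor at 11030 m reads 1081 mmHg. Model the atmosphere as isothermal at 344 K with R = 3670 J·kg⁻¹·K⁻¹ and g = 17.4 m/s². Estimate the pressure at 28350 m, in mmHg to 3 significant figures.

P ≈ 851 mmHg

Scale height: H = RT/g = 3670 × 344 / 17.4 = 72556 m.
Between two levels, P₂ = P₁ exp(−Δz/H) with Δz = z₂ − z₁.
Δz = 28350 − 11030 = 17320 m; Δz/H = 17320/72556 = 0.23871.
P₂ = 1081 × exp(−0.23871) = 1081 × 0.78764 = 851.44 mmHg.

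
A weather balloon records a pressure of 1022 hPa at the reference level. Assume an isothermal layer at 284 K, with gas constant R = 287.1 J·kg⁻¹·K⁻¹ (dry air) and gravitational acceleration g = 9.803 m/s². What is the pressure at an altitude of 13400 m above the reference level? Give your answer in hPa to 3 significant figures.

Scale height: H = RT/g = 287.1 × 284 / 9.803 = 8317.5 m.
Barometric formula: P = P₀ exp(−z/H).
z/H = 13400/8317.5 = 1.6111; exp(−1.6111) = 0.19967.
P = 1022 × 0.19967 = 204.06 hPa.

P ≈ 204 hPa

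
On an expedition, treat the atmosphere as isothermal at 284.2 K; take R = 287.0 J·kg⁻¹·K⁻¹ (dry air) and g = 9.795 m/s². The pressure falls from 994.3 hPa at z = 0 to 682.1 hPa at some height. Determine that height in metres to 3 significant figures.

Scale height: H = RT/g = 287.0 × 284.2 / 9.795 = 8327.2 m.
Invert the barometric formula: z = H ln(P₀/P).
P₀/P = 994.3/682.1 = 1.4577; ln(1.4577) = 0.37686.
z = 8327.2 × 0.37686 = 3138.2 m.

z ≈ 3140 m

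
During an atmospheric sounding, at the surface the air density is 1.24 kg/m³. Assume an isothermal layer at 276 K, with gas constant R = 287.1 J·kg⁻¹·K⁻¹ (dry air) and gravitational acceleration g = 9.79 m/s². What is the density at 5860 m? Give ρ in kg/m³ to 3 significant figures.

Scale height: H = RT/g = 287.1 × 276 / 9.79 = 8093.9 m.
In an isothermal atmosphere, density decays like pressure: ρ = ρ₀ exp(−z/H).
z/H = 5860.0/8093.9 = 0.72400; exp(−0.72400) = 0.48481.
ρ = 1.24 × 0.48481 = 0.60116 kg/m³.

ρ ≈ 0.601 kg/m³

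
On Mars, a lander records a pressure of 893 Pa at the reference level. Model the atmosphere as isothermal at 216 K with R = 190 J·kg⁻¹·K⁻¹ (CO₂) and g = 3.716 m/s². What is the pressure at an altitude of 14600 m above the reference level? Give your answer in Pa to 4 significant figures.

P ≈ 238.1 Pa

Scale height: H = RT/g = 190 × 216 / 3.716 = 11044 m.
Barometric formula: P = P₀ exp(−z/H).
z/H = 14600/11044 = 1.3220; exp(−1.3220) = 0.26660.
P = 893 × 0.26660 = 238.07 Pa.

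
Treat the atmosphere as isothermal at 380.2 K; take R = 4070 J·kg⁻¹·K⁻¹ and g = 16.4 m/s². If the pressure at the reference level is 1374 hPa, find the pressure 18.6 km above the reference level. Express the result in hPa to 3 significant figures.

P ≈ 1130 hPa

Scale height: H = RT/g = 4070 × 380.2 / 16.4 = 94355 m.
Barometric formula: P = P₀ exp(−z/H).
z/H = 18600/94355 = 0.19713; exp(−0.19713) = 0.82108.
P = 1374 × 0.82108 = 1128.2 hPa.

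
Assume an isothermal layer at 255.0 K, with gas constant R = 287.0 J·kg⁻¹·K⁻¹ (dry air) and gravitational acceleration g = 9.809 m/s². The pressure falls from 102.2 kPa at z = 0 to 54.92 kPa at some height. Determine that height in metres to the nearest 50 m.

Scale height: H = RT/g = 287.0 × 255.0 / 9.809 = 7461.0 m.
Invert the barometric formula: z = H ln(P₀/P).
P₀/P = 102.2/54.92 = 1.8609; ln(1.8609) = 0.62106.
z = 7461.0 × 0.62106 = 4633.7 m.

z ≈ 4650 m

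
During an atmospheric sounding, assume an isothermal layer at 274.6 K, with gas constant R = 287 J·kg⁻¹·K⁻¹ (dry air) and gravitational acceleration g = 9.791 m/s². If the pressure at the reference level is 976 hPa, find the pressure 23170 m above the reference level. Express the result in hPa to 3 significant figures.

P ≈ 54.9 hPa

Scale height: H = RT/g = 287 × 274.6 / 9.791 = 8049.2 m.
Barometric formula: P = P₀ exp(−z/H).
z/H = 23170/8049.2 = 2.8785; exp(−2.8785) = 0.056219.
P = 976 × 0.056219 = 54.870 hPa.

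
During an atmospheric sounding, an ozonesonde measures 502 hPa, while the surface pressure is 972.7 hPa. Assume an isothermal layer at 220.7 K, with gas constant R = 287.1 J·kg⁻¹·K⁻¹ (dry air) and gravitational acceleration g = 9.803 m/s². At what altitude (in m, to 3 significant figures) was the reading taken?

z ≈ 4280 m

Scale height: H = RT/g = 287.1 × 220.7 / 9.803 = 6463.6 m.
Invert the barometric formula: z = H ln(P₀/P).
P₀/P = 972.7/502 = 1.9376; ln(1.9376) = 0.66145.
z = 6463.6 × 0.66145 = 4275.3 m.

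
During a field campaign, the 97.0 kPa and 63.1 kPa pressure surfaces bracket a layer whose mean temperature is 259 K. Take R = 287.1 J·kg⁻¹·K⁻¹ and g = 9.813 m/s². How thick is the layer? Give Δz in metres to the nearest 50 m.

Δz ≈ 3250 m

Hypsometric equation: Δz = (R T̄/g) ln(P₁/P₂).
R T̄/g = 287.1 × 259 / 9.813 = 7577.6 m.
ln(97.0/63.1) = ln(1.5372) = 0.42996.
Δz = 7577.6 × 0.42996 = 3258.1 m.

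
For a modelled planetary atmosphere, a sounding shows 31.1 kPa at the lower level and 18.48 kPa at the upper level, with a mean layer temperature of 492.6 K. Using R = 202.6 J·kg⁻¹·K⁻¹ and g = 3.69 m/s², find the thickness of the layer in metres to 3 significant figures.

Δz ≈ 14100 m

Hypsometric equation: Δz = (R T̄/g) ln(P₁/P₂).
R T̄/g = 202.6 × 492.6 / 3.69 = 27046 m.
ln(31.1/18.48) = ln(1.6829) = 0.52052.
Δz = 27046 × 0.52052 = 14078 m.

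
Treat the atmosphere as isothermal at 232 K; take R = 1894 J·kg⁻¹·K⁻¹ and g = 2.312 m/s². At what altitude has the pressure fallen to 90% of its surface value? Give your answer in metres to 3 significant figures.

Scale height: H = RT/g = 1894 × 232 / 2.312 = 190060 m.
Set P/P₀ = exp(−z/H) = 0.9, so z = −H ln(0.9).
−ln(0.9) = 0.10536; z = 190060 × 0.10536 = 20025 m.

z ≈ 20000 m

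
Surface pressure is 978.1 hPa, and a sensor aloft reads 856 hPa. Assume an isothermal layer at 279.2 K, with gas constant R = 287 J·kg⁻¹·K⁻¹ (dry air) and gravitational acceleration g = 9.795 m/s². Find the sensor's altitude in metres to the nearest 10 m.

z ≈ 1090 m

Scale height: H = RT/g = 287 × 279.2 / 9.795 = 8180.7 m.
Invert the barometric formula: z = H ln(P₀/P).
P₀/P = 978.1/856 = 1.1426; ln(1.1426) = 0.13331.
z = 8180.7 × 0.13331 = 1090.6 m.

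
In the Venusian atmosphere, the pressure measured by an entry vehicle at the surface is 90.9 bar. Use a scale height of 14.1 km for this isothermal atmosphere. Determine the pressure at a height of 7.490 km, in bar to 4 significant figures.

P ≈ 53.44 bar

Barometric formula: P = P₀ exp(−z/H).
z/H = 7490.0/14100 = 0.53121; exp(−0.53121) = 0.58789.
P = 90.9 × 0.58789 = 53.439 bar.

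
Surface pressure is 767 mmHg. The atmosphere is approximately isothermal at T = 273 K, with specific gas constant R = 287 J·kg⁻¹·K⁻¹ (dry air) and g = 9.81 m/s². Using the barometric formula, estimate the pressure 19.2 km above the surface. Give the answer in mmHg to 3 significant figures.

P ≈ 69.3 mmHg

Scale height: H = RT/g = 287 × 273 / 9.81 = 7986.9 m.
Barometric formula: P = P₀ exp(−z/H).
z/H = 19200/7986.9 = 2.4039; exp(−2.4039) = 0.090365.
P = 767 × 0.090365 = 69.310 mmHg.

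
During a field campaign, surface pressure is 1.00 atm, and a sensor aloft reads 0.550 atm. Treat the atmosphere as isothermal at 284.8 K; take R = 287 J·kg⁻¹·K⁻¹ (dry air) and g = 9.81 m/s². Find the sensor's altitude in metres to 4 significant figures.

Scale height: H = RT/g = 287 × 284.8 / 9.81 = 8332.1 m.
Invert the barometric formula: z = H ln(P₀/P).
P₀/P = 1.00/0.550 = 1.8182; ln(1.8182) = 0.59785.
z = 8332.1 × 0.59785 = 4981.3 m.

z ≈ 4981 m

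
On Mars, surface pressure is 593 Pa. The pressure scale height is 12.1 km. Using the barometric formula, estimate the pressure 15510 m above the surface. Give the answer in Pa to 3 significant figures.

P ≈ 165 Pa

Barometric formula: P = P₀ exp(−z/H).
z/H = 15510/12100 = 1.2818; exp(−1.2818) = 0.27754.
P = 593 × 0.27754 = 164.58 Pa.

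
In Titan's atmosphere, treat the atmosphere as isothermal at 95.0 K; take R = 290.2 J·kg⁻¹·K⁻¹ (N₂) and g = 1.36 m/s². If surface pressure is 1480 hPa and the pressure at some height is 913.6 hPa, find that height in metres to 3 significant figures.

z ≈ 9780 m

Scale height: H = RT/g = 290.2 × 95.0 / 1.36 = 20271 m.
Invert the barometric formula: z = H ln(P₀/P).
P₀/P = 1480/913.6 = 1.6200; ln(1.6200) = 0.48243.
z = 20271 × 0.48243 = 9779.3 m.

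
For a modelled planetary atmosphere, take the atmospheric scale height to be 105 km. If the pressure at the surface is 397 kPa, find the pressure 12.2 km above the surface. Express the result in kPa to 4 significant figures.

Barometric formula: P = P₀ exp(−z/H).
z/H = 12200/105000 = 0.11619; exp(−0.11619) = 0.89031.
P = 397 × 0.89031 = 353.45 kPa.

P ≈ 353.5 kPa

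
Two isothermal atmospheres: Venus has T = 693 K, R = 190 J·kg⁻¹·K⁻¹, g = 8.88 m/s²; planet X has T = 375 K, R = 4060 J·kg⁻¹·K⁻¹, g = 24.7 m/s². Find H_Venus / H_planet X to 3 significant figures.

H_Venus/H_planet X ≈ 0.241

H = RT/g for each body.
H_Venus = 190 × 693 / 8.88 = 14828 m.
H_planet X = 4060 × 375 / 24.7 = 61640 m.
H_Venus/H_planet X = 14828/61640 = 0.24056.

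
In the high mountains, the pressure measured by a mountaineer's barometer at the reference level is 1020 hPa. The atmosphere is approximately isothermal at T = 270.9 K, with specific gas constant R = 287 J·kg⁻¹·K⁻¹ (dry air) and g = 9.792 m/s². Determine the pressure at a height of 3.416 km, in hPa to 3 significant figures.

P ≈ 663 hPa

Scale height: H = RT/g = 287 × 270.9 / 9.792 = 7940.0 m.
Barometric formula: P = P₀ exp(−z/H).
z/H = 3416.0/7940.0 = 0.43023; exp(−0.43023) = 0.65036.
P = 1020 × 0.65036 = 663.37 hPa.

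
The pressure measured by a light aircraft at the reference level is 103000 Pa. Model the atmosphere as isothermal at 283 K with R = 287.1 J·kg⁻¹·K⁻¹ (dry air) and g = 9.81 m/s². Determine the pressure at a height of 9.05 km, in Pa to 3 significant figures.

P ≈ 34500 Pa

Scale height: H = RT/g = 287.1 × 283 / 9.81 = 8282.3 m.
Barometric formula: P = P₀ exp(−z/H).
z/H = 9050.0/8282.3 = 1.0927; exp(−1.0927) = 0.33531.
P = 103000 × 0.33531 = 34537 Pa.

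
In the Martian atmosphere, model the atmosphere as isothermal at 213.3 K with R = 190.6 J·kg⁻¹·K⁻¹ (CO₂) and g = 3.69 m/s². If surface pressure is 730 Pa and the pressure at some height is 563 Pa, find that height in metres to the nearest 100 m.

Scale height: H = RT/g = 190.6 × 213.3 / 3.69 = 11018 m.
Invert the barometric formula: z = H ln(P₀/P).
P₀/P = 730/563 = 1.2966; ln(1.2966) = 0.25975.
z = 11018 × 0.25975 = 2861.9 m.

z ≈ 2900 m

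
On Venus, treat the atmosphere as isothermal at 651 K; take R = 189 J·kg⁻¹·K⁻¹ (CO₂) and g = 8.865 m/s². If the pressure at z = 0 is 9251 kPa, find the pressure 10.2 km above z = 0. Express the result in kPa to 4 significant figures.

Scale height: H = RT/g = 189 × 651 / 8.865 = 13879 m.
Barometric formula: P = P₀ exp(−z/H).
z/H = 10200/13879 = 0.73492; exp(−0.73492) = 0.47954.
P = 9251 × 0.47954 = 4436.2 kPa.

P ≈ 4436 kPa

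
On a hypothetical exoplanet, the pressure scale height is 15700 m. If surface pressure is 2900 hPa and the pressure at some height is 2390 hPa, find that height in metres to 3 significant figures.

z ≈ 3040 m

Invert the barometric formula: z = H ln(P₀/P).
P₀/P = 2900/2390 = 1.2134; ln(1.2134) = 0.19343.
z = 15700 × 0.19343 = 3036.9 m.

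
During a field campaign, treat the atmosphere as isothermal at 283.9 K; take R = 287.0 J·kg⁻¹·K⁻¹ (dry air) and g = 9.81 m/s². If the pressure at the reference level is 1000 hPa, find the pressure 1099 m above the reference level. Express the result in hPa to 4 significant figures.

Scale height: H = RT/g = 287.0 × 283.9 / 9.81 = 8305.7 m.
Barometric formula: P = P₀ exp(−z/H).
z/H = 1099.0/8305.7 = 0.13232; exp(−0.13232) = 0.87606.
P = 1000 × 0.87606 = 876.06 hPa.

P ≈ 876.1 hPa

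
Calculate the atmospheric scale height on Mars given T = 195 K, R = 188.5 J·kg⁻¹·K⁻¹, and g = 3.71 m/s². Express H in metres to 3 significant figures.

H ≈ 9910 m

The scale height of an isothermal atmosphere is H = RT/g.
H = 188.5 × 195 / 3.71 = 36758/3.71 = 9907.8 m.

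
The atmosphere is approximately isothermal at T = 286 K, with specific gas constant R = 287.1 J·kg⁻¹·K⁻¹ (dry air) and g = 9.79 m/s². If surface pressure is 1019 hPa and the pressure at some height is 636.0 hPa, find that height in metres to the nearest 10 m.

z ≈ 3950 m

Scale height: H = RT/g = 287.1 × 286 / 9.79 = 8387.2 m.
Invert the barometric formula: z = H ln(P₀/P).
P₀/P = 1019/636.0 = 1.6022; ln(1.6022) = 0.47138.
z = 8387.2 × 0.47138 = 3953.6 m.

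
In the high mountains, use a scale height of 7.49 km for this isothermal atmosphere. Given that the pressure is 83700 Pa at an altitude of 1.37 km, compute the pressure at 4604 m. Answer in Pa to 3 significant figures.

P ≈ 54400 Pa

Between two levels, P₂ = P₁ exp(−Δz/H) with Δz = z₂ − z₁.
Δz = 4604.0 − 1370.0 = 3234.0 m; Δz/H = 3234.0/7490.0 = 0.43178.
P₂ = 83700 × exp(−0.43178) = 83700 × 0.64935 = 54351 Pa.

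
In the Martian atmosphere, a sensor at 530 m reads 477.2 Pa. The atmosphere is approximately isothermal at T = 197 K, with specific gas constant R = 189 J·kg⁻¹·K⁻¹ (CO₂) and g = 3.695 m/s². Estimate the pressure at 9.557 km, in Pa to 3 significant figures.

Scale height: H = RT/g = 189 × 197 / 3.695 = 10077 m.
Between two levels, P₂ = P₁ exp(−Δz/H) with Δz = z₂ − z₁.
Δz = 9557.0 − 530.00 = 9027.0 m; Δz/H = 9027.0/10077 = 0.89580.
P₂ = 477.2 × exp(−0.89580) = 477.2 × 0.40828 = 194.83 Pa.

P ≈ 195 Pa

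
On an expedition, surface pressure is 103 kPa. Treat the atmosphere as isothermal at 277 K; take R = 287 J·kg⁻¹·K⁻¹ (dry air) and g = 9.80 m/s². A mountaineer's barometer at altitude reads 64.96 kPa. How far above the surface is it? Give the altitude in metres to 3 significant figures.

z ≈ 3740 m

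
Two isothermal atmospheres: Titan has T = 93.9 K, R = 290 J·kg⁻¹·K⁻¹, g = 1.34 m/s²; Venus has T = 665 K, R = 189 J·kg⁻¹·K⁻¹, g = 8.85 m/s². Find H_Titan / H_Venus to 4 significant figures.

H_Titan/H_Venus ≈ 1.431

H = RT/g for each body.
H_Titan = 290 × 93.9 / 1.34 = 20322 m.
H_Venus = 189 × 665 / 8.85 = 14202 m.
H_Titan/H_Venus = 20322/14202 = 1.4309.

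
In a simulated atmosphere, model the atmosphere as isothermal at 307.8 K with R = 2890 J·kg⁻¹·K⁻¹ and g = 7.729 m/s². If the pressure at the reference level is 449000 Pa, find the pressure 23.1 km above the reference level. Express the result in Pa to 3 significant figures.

P ≈ 367000 Pa

Scale height: H = RT/g = 2890 × 307.8 / 7.729 = 115090 m.
Barometric formula: P = P₀ exp(−z/H).
z/H = 23100/115090 = 0.20071; exp(−0.20071) = 0.81815.
P = 449000 × 0.81815 = 367350 Pa.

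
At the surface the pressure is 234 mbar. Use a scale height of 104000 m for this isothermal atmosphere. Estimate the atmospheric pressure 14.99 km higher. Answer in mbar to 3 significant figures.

Barometric formula: P = P₀ exp(−z/H).
z/H = 14990/104000 = 0.14413; exp(−0.14413) = 0.86578.
P = 234 × 0.86578 = 202.59 mbar.

P ≈ 203 mbar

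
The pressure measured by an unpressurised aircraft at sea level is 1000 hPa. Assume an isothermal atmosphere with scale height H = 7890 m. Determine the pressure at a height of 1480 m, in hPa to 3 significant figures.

P ≈ 829 hPa

Barometric formula: P = P₀ exp(−z/H).
z/H = 1480.0/7890.0 = 0.18758; exp(−0.18758) = 0.82896.
P = 1000 × 0.82896 = 828.96 hPa.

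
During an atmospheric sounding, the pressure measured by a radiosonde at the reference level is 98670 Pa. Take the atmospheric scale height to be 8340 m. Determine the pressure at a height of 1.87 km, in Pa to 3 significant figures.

P ≈ 78900 Pa

Barometric formula: P = P₀ exp(−z/H).
z/H = 1870.0/8340.0 = 0.22422; exp(−0.22422) = 0.79914.
P = 98670 × 0.79914 = 78851 Pa.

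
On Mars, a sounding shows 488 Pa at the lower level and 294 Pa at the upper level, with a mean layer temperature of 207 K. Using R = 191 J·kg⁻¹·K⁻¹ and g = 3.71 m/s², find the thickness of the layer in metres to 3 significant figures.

Δz ≈ 5400 m

Hypsometric equation: Δz = (R T̄/g) ln(P₁/P₂).
R T̄/g = 191 × 207 / 3.71 = 10657 m.
ln(488/294) = ln(1.6599) = 0.50676.
Δz = 10657 × 0.50676 = 5400.5 m.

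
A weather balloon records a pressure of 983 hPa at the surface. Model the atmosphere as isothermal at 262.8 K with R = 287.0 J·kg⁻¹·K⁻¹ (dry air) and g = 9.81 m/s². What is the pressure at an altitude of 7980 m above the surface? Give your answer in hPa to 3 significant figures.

P ≈ 348 hPa

Scale height: H = RT/g = 287.0 × 262.8 / 9.81 = 7688.4 m.
Barometric formula: P = P₀ exp(−z/H).
z/H = 7980.0/7688.4 = 1.0379; exp(−1.0379) = 0.35420.
P = 983 × 0.35420 = 348.18 hPa.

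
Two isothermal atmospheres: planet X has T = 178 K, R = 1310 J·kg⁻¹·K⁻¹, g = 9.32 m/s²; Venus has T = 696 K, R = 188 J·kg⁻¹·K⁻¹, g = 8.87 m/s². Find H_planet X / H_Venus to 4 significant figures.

H_planet X/H_Venus ≈ 1.696

H = RT/g for each body.
H_planet X = 1310 × 178 / 9.32 = 25019 m.
H_Venus = 188 × 696 / 8.87 = 14752 m.
H_planet X/H_Venus = 25019/14752 = 1.6960.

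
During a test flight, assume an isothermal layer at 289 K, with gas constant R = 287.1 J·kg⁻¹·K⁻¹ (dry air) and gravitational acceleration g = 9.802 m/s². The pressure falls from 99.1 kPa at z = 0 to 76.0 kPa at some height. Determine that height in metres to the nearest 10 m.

Scale height: H = RT/g = 287.1 × 289 / 9.802 = 8464.8 m.
Invert the barometric formula: z = H ln(P₀/P).
P₀/P = 99.1/76.0 = 1.3039; ln(1.3039) = 0.26536.
z = 8464.8 × 0.26536 = 2246.2 m.

z ≈ 2250 m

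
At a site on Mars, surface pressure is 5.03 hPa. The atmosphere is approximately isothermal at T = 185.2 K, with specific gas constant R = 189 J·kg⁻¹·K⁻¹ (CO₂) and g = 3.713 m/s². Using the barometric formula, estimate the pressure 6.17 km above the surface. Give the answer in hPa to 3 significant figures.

Scale height: H = RT/g = 189 × 185.2 / 3.713 = 9427.1 m.
Barometric formula: P = P₀ exp(−z/H).
z/H = 6170.0/9427.1 = 0.65450; exp(−0.65450) = 0.51970.
P = 5.03 × 0.51970 = 2.6141 hPa.

P ≈ 2.61 hPa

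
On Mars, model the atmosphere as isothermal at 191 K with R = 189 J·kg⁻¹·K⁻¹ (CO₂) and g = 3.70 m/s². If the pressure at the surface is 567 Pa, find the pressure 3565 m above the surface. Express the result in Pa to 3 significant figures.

P ≈ 393 Pa

Scale height: H = RT/g = 189 × 191 / 3.70 = 9756.5 m.
Barometric formula: P = P₀ exp(−z/H).
z/H = 3565.0/9756.5 = 0.36540; exp(−0.36540) = 0.69392.
P = 567 × 0.69392 = 393.45 Pa.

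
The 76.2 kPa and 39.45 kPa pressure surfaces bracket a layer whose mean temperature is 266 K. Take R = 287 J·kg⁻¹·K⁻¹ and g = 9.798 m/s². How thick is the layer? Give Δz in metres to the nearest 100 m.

Δz ≈ 5100 m

Hypsometric equation: Δz = (R T̄/g) ln(P₁/P₂).
R T̄/g = 287 × 266 / 9.798 = 7791.6 m.
ln(76.2/39.45) = ln(1.9316) = 0.65835.
Δz = 7791.6 × 0.65835 = 5129.6 m.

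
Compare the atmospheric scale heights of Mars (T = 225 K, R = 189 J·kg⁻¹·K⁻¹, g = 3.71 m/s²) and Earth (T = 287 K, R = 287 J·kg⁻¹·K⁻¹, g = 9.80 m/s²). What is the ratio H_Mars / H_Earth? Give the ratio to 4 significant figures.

H_Mars/H_Earth ≈ 1.364

H = RT/g for each body.
H_Mars = 189 × 225 / 3.71 = 11462 m.
H_Earth = 287 × 287 / 9.80 = 8405.0 m.
H_Mars/H_Earth = 11462/8405.0 = 1.3637.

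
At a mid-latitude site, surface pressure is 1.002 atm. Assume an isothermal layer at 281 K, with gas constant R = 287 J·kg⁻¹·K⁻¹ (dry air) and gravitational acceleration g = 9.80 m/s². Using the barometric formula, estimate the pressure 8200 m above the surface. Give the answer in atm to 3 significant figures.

Scale height: H = RT/g = 287 × 281 / 9.80 = 8229.3 m.
Barometric formula: P = P₀ exp(−z/H).
z/H = 8200.0/8229.3 = 0.99644; exp(−0.99644) = 0.36919.
P = 1.002 × 0.36919 = 0.36993 atm.

P ≈ 0.370 atm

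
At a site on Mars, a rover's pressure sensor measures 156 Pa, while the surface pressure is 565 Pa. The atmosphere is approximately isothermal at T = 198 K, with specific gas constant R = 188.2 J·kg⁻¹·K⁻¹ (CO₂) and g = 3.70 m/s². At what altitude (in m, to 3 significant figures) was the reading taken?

z ≈ 13000 m

Scale height: H = RT/g = 188.2 × 198 / 3.70 = 10071 m.
Invert the barometric formula: z = H ln(P₀/P).
P₀/P = 565/156 = 3.6218; ln(3.6218) = 1.2870.
z = 10071 × 1.2870 = 12961 m.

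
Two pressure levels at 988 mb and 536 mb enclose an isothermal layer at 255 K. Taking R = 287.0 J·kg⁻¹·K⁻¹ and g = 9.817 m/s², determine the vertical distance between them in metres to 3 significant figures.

Hypsometric equation: Δz = (R T̄/g) ln(P₁/P₂).
R T̄/g = 287.0 × 255 / 9.817 = 7454.9 m.
ln(988/536) = ln(1.8433) = 0.61156.
Δz = 7454.9 × 0.61156 = 4559.1 m.

Δz ≈ 4560 m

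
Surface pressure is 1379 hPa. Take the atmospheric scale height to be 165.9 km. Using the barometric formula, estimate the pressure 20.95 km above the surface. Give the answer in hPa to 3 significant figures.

Barometric formula: P = P₀ exp(−z/H).
z/H = 20950/165900 = 0.12628; exp(−0.12628) = 0.88137.
P = 1379 × 0.88137 = 1215.4 hPa.

P ≈ 1220 hPa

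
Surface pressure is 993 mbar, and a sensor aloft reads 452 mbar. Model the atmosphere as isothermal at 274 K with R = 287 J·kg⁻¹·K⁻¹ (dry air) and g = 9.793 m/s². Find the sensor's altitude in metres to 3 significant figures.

z ≈ 6320 m

Scale height: H = RT/g = 287 × 274 / 9.793 = 8030.0 m.
Invert the barometric formula: z = H ln(P₀/P).
P₀/P = 993/452 = 2.1969; ln(2.1969) = 0.78705.
z = 8030.0 × 0.78705 = 6320.0 m.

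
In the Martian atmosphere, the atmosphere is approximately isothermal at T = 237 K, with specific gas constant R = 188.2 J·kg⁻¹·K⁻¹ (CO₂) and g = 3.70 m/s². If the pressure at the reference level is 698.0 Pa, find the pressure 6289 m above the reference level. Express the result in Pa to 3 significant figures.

P ≈ 414 Pa

Scale height: H = RT/g = 188.2 × 237 / 3.70 = 12055 m.
Barometric formula: P = P₀ exp(−z/H).
z/H = 6289.0/12055 = 0.52169; exp(−0.52169) = 0.59352.
P = 698.0 × 0.59352 = 414.28 Pa.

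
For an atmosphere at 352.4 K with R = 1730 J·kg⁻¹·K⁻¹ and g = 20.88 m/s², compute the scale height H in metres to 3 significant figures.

H ≈ 29200 m

The scale height of an isothermal atmosphere is H = RT/g.
H = 1730 × 352.4 / 20.88 = 609650/20.88 = 29198 m.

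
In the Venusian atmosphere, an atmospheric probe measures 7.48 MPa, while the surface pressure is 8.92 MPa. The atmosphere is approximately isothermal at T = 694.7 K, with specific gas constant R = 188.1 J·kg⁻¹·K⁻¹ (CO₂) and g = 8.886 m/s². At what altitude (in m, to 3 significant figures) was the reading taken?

z ≈ 2590 m

Scale height: H = RT/g = 188.1 × 694.7 / 8.886 = 14705 m.
Invert the barometric formula: z = H ln(P₀/P).
P₀/P = 8.92/7.48 = 1.1925; ln(1.1925) = 0.17605.
z = 14705 × 0.17605 = 2588.8 m.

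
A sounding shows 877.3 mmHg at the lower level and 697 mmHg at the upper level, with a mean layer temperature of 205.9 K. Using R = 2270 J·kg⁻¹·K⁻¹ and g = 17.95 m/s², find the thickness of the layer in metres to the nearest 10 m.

Hypsometric equation: Δz = (R T̄/g) ln(P₁/P₂).
R T̄/g = 2270 × 205.9 / 17.95 = 26039 m.
ln(877.3/697) = ln(1.2587) = 0.23008.
Δz = 26039 × 0.23008 = 5991.1 m.

Δz ≈ 5990 m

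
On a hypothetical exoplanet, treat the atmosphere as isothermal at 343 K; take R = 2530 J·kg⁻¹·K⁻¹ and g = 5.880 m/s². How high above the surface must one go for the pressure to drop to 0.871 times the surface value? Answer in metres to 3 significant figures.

Scale height: H = RT/g = 2530 × 343 / 5.880 = 147580 m.
Set P/P₀ = exp(−z/H) = 0.871, so z = −H ln(0.871).
−ln(0.871) = 0.13811; z = 147580 × 0.13811 = 20382 m.

z ≈ 20400 m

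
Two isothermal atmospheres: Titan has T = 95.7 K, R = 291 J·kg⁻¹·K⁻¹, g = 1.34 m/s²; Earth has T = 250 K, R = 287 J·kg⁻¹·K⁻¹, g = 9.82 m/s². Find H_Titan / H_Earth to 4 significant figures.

H_Titan/H_Earth ≈ 2.844

H = RT/g for each body.
H_Titan = 291 × 95.7 / 1.34 = 20783 m.
H_Earth = 287 × 250 / 9.82 = 7306.5 m.
H_Titan/H_Earth = 20783/7306.5 = 2.8445.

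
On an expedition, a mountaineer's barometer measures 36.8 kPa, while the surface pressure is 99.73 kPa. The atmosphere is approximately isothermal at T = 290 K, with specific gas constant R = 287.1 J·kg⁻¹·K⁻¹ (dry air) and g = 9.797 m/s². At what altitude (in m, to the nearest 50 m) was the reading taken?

z ≈ 8450 m

Scale height: H = RT/g = 287.1 × 290 / 9.797 = 8498.4 m.
Invert the barometric formula: z = H ln(P₀/P).
P₀/P = 99.73/36.8 = 2.7101; ln(2.7101) = 0.99699.
z = 8498.4 × 0.99699 = 8472.8 m.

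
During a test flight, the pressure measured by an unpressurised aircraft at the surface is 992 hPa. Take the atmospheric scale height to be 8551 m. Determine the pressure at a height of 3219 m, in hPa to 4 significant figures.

Barometric formula: P = P₀ exp(−z/H).
z/H = 3219.0/8551.0 = 0.37645; exp(−0.37645) = 0.68629.
P = 992 × 0.68629 = 680.80 hPa.

P ≈ 680.8 hPa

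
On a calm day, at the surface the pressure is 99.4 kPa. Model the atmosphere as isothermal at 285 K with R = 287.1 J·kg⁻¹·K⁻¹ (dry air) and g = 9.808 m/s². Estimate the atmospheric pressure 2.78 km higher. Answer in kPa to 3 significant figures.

P ≈ 71.2 kPa

Scale height: H = RT/g = 287.1 × 285 / 9.808 = 8342.5 m.
Barometric formula: P = P₀ exp(−z/H).
z/H = 2780.0/8342.5 = 0.33323; exp(−0.33323) = 0.71661.
P = 99.4 × 0.71661 = 71.231 kPa.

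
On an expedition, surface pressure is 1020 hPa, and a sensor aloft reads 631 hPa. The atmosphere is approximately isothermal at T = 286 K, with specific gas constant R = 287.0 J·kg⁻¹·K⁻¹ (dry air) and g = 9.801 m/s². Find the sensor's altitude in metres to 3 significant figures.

z ≈ 4020 m

Scale height: H = RT/g = 287.0 × 286 / 9.801 = 8374.9 m.
Invert the barometric formula: z = H ln(P₀/P).
P₀/P = 1020/631 = 1.6165; ln(1.6165) = 0.48026.
z = 8374.9 × 0.48026 = 4022.1 m.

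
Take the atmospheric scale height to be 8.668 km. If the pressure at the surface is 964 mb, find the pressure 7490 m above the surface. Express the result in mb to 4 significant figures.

Barometric formula: P = P₀ exp(−z/H).
z/H = 7490.0/8668.0 = 0.86410; exp(−0.86410) = 0.42143.
P = 964 × 0.42143 = 406.26 mb.

P ≈ 406.3 mb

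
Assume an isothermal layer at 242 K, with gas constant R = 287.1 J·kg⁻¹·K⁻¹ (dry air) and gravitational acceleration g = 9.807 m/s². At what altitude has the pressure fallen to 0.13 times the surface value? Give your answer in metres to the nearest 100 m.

Scale height: H = RT/g = 287.1 × 242 / 9.807 = 7084.6 m.
Set P/P₀ = exp(−z/H) = 0.13, so z = −H ln(0.13).
−ln(0.13) = 2.0402; z = 7084.6 × 2.0402 = 14454 m.

z ≈ 14500 m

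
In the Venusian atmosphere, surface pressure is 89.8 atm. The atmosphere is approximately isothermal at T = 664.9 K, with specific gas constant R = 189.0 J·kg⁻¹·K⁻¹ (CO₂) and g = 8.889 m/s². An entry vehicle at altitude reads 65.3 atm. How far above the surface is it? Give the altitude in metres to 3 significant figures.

Scale height: H = RT/g = 189.0 × 664.9 / 8.889 = 14137 m.
Invert the barometric formula: z = H ln(P₀/P).
P₀/P = 89.8/65.3 = 1.3752; ln(1.3752) = 0.31860.
z = 14137 × 0.31860 = 4504.0 m.

z ≈ 4500 m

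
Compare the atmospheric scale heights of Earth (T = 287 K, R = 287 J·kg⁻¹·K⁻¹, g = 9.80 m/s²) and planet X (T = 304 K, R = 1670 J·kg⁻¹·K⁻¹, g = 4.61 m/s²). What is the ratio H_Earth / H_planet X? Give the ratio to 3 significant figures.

H_Earth/H_planet X ≈ 0.0763

H = RT/g for each body.
H_Earth = 287 × 287 / 9.80 = 8405.0 m.
H_planet X = 1670 × 304 / 4.61 = 110130 m.
H_Earth/H_planet X = 8405.0/110130 = 0.076319.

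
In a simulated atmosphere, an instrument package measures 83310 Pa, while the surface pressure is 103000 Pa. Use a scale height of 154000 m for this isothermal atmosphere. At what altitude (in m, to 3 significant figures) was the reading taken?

Invert the barometric formula: z = H ln(P₀/P).
P₀/P = 103000/83310 = 1.2363; ln(1.2363) = 0.21212.
z = 154000 × 0.21212 = 32666 m.

z ≈ 32700 m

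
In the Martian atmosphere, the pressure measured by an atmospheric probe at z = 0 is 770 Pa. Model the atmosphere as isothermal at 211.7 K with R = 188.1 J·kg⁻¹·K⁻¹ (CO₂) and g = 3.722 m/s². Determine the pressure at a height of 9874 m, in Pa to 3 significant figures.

P ≈ 306 Pa

Scale height: H = RT/g = 188.1 × 211.7 / 3.722 = 10699 m.
Barometric formula: P = P₀ exp(−z/H).
z/H = 9874.0/10699 = 0.92289; exp(−0.92289) = 0.39737.
P = 770 × 0.39737 = 305.97 Pa.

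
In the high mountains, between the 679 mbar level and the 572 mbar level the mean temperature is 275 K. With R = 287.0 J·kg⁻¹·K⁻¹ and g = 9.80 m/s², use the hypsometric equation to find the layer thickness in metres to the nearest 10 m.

Hypsometric equation: Δz = (R T̄/g) ln(P₁/P₂).
R T̄/g = 287.0 × 275 / 9.80 = 8053.6 m.
ln(679/572) = ln(1.1871) = 0.17151.
Δz = 8053.6 × 0.17151 = 1381.3 m.

Δz ≈ 1380 m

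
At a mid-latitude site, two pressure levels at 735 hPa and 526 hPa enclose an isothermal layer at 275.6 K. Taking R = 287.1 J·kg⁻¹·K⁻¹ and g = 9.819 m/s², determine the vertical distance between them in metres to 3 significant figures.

Δz ≈ 2700 m

Hypsometric equation: Δz = (R T̄/g) ln(P₁/P₂).
R T̄/g = 287.1 × 275.6 / 9.819 = 8058.3 m.
ln(735/526) = ln(1.3973) = 0.33454.
Δz = 8058.3 × 0.33454 = 2695.8 m.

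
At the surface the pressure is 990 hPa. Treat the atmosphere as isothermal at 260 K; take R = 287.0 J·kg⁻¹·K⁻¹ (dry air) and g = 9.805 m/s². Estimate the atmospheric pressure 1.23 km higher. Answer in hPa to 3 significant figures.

Scale height: H = RT/g = 287.0 × 260 / 9.805 = 7610.4 m.
Barometric formula: P = P₀ exp(−z/H).
z/H = 1230.0/7610.4 = 0.16162; exp(−0.16162) = 0.85076.
P = 990 × 0.85076 = 842.25 hPa.

P ≈ 842 hPa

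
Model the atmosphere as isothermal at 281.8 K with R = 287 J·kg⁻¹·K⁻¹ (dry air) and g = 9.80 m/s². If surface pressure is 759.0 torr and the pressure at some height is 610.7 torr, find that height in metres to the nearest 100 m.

z ≈ 1800 m

Scale height: H = RT/g = 287 × 281.8 / 9.80 = 8252.7 m.
Invert the barometric formula: z = H ln(P₀/P).
P₀/P = 759.0/610.7 = 1.2428; ln(1.2428) = 0.21737.
z = 8252.7 × 0.21737 = 1793.9 m.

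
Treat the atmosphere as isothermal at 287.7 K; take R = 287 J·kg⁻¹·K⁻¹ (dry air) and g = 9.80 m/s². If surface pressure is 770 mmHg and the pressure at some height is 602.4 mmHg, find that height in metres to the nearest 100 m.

z ≈ 2100 m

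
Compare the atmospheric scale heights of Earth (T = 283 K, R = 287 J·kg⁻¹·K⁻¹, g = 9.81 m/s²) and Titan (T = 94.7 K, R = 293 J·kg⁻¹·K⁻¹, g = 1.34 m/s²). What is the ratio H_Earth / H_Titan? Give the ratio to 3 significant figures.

H_Earth/H_Titan ≈ 0.400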